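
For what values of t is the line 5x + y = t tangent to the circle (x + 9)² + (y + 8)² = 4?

t = −53 ± 2√26

For a tangent, require d(centre, line) = r = 2.
|5·(−9) + 1·(−8) − t| / √26 = 2
|t − (−53)| = 2√26.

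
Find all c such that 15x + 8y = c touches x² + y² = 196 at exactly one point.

c = −238 or c = 238

The line touches the circle iff its distance from (0, 0) is 14:
|15·0 + 8·0 − c| / √289 = 14
|c| = 14·17, so c = 238 or c = −238.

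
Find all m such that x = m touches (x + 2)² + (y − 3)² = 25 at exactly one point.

m = −7 or m = 3

For a tangent, require d(centre, line) = r = 5.
|1·(−2) + 0·3 − m| / √1 = 5
|m − (−2)| = 5, so m = 3 or m = −7.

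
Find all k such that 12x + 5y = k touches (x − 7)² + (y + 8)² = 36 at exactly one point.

k = −34 or k = 122

For a tangent, require d(centre, line) = r = 6.
|12·7 + 5·(−8) − k| / √169 = 6
|k − (44)| = 6·13, so k = 122 or k = −34.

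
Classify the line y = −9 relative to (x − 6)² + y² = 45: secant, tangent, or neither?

Centre (6, 0), r² = 45. Distance² from centre to line = (9)² = 81.
Since d² > r², the line lies outside the circle.

neither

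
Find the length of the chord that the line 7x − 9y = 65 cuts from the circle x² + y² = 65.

Substitute y = (−65 + 7x)/9:
130x² − 910x − 1040 = 0  ⟹  x² − 7x − 8 = 0
x = 8 or x = −1, giving (8, −1) and (−1, −8).
Chord length = distance between (8, −1) and (−1, −8) = √130 = √130.

√130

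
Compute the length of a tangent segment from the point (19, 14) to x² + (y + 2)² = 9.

Centre (0, −2), r² = 9. |PO|² = (19)² + (16)² = 617.
The tangent meets the radius at right angles, so tangent² = |PO|² − r² = 617 − 9 = 608.

4√38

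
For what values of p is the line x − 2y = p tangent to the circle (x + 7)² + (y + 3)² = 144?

Tangency holds when the distance from the centre (−7, −3) to the line equals the radius 12:
|1·(−7) − 2·(−3) − p| / √5 = 12
|p − (−1)| = 12√5.

p = −1 ± 12√5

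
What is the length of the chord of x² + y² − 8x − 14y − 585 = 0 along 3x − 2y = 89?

2√13

The distance from (4, 7) to the line is 91/√13, and r² = 650.
Chord = 2√(r² − d²) = 2·√(13) = 2√13.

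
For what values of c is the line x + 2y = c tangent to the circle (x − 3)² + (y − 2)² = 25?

c = 7 ± 5√5

For a tangent, require d(centre, line) = r = 5.
|1·3 + 2·2 − c| / √5 = 5
|c − (7)| = 5√5.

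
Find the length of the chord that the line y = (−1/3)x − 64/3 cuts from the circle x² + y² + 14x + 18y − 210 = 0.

Substitute y = (−64 − x)/3:
10x² + 200x − 1250 = 0  ⟹  x² + 20x − 125 = 0
x = 5 or x = −25, giving (5, −23) and (−25, −13).
Chord length = distance between (5, −23) and (−25, −13) = √1000 = 10√10.

10√10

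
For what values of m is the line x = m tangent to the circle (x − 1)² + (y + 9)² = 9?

For a tangent, require d(centre, line) = r = 3.
|1·1 + 0·(−9) − m| / √1 = 3
|m − (1)| = 3, so m = 4 or m = −2.

m = −2 or m = 4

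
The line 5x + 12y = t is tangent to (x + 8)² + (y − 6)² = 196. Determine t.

For a tangent, require d(centre, line) = r = 14.
|5·(−8) + 12·6 − t| / √169 = 14
|t − (32)| = 14·13, so t = 214 or t = −150.

t = −150 or t = 214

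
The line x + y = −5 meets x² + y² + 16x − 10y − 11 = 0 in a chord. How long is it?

Substitute y = −x − 5:
2x² + 36x + 64 = 0  ⟹  x² + 18x + 32 = 0
x = −2 or x = −16, giving (−2, −3) and (−16, 11).
Chord length = distance between (−2, −3) and (−16, 11) = √392 = 14√2.

14√2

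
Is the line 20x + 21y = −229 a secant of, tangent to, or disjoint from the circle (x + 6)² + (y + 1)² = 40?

secant

Substituting the line into the circle gives 841x² + 13612x + 41500 = 0.
Δ = 185286544 − 139606000 = 45680544.
Two real roots: the line is a secant.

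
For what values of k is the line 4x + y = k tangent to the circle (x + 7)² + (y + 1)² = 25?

Tangency holds when the distance from the centre (−7, −1) to the line equals the radius 5:
|4·(−7) + 1·(−1) − k| / √17 = 5
|k − (−29)| = 5√17.

k = −29 ± 5√17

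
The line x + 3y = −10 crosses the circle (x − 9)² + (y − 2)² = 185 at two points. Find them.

Express y = (−10 − x)/3 and substitute into the circle:
10x² − 130x − 680 = 0  ⟹  x² − 13x − 68 = 0
x = 17 or x = −4, giving (17, −9) and (−4, −2).

(−4, −2) and (17, −9)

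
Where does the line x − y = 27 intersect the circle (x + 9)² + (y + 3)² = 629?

(1, −26) and (14, −13)

Express y = x − 27 and substitute into the circle:
2x² − 30x + 28 = 0  ⟹  x² − 15x + 14 = 0
x = 14 or x = 1, giving (14, −13) and (1, −26).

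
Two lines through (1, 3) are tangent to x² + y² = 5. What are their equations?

x − 2y = −5 and 2x + y = 5

A line y − (3) = m(x − (1)) is tangent when its distance from (0, 0) is √5:
(−1m − (−3))² = 5(m² + 1)
2m² + 3m − 2 = 0, so m = 1/2 or m = −2.
Through (1, 3) these give x − 2y = −5 and 2x + y = 5.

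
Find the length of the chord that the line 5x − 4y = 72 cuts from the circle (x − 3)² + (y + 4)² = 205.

The distance from (3, −4) to the line is 41/√41, and r² = 205.
Chord = 2√(r² − d²) = 2·√(164) = 4√41.

4√41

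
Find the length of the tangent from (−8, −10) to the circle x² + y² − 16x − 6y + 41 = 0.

√393

Centre (8, 3), r² = 32. |PO|² = (−16)² + (−13)² = 425.
Power of the point: PT² = |PO|² − r² = 393, so PT = √393.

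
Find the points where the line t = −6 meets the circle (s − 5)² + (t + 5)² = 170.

Substitute t = −6:
s² − 10s − 144 = 0
s = 18 or s = −8, giving (18, −6) and (−8, −6).

(−8, −6) and (18, −6)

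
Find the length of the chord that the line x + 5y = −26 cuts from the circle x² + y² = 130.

Centre (0, 0), r² = 130. Perpendicular distance d from centre to line = |26| / √26 = 26/√26.
Chord = 2√(r² − d²) = 2·√(104) = 4√26.

4√26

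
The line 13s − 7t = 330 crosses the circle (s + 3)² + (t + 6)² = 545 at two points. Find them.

From the line, t = (−330 + 13s)/7. Substituting:
218s² − 7194s + 56680 = 0  ⟹  s² − 33s + 260 = 0
s = 20 or s = 13, giving (20, −10) and (13, −23).

(13, −23) and (20, −10)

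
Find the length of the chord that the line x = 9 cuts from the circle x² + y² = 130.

Centre (0, 0), r² = 130. Perpendicular distance d from centre to line = |−9| / √1 = 9.
Chord = 2√(r² − d²) = 2·√(49) = 14.

14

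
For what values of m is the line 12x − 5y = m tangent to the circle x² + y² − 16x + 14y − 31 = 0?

Tangency holds when the distance from the centre (8, −7) to the line equals the radius 12:
|12·8 − 5·(−7) − m| / √169 = 12
|m − (131)| = 12·13, so m = 287 or m = −25.

m = −25 or m = 287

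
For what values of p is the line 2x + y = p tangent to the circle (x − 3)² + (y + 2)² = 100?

The line touches the circle iff its distance from (3, −2) is 10:
|2·3 + 1·(−2) − p| / √5 = 10
|p − (4)| = 10√5.

p = 4 ± 10√5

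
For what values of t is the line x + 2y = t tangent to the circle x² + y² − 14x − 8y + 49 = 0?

t = 15 ± 4√5

Tangency holds when the distance from the centre (7, 4) to the line equals the radius 4:
|1·7 + 2·4 − t| / √5 = 4
|t − (15)| = 4√5.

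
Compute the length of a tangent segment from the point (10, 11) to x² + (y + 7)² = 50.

√374

With centre O = (0, −7), |OP|² = 424 and r² = 50.
By the tangent–radius right angle, tangent length = √(|PO|² − r²) = √374.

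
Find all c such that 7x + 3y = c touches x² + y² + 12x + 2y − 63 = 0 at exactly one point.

For a tangent, require d(centre, line) = r = 10.
|7·(−6) + 3·(−1) − c| / √58 = 10
|c − (−45)| = 10√58.

c = −45 ± 10√58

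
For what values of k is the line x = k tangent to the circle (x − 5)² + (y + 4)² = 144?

For a tangent, require d(centre, line) = r = 12.
|1·5 + 0·(−4) − k| / √1 = 12
|k − (5)| = 12, so k = 17 or k = −7.

k = −7 or k = 17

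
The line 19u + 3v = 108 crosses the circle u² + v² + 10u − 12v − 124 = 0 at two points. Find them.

(3, 17) and (6, −2)

Express v = (108 − 19u)/3 and substitute into the circle:
370u² − 3330u + 6660 = 0  ⟹  u² − 9u + 18 = 0
u = 6 or u = 3, giving (6, −2) and (3, 17).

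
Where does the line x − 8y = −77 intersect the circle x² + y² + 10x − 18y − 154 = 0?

Express y = (77 + x)/8 and substitute into the circle:
65x² + 650x − 15015 = 0  ⟹  x² + 10x − 231 = 0
x = 11 or x = −21, giving (11, 11) and (−21, 7).

(−21, 7) and (11, 11)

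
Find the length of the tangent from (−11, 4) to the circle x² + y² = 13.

With centre O = (0, 0), |OP|² = 137 and r² = 13.
By the tangent–radius right angle, tangent length = √(|PO|² − r²) = √124 = 2√31.

2√31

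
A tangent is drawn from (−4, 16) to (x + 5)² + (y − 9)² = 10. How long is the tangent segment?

2√10

Centre (−5, 9), r² = 10. |PO|² = (1)² + (7)² = 50.
Power of the point: PT² = |PO|² − r² = 40, so PT = 2√10.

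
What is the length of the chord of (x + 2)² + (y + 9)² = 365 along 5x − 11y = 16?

Substitute y = (−16 + 5x)/11:
146x² + 1314x − 36792 = 0  ⟹  x² + 9x − 252 = 0
x = 12 or x = −21, giving (12, 4) and (−21, −11).
Chord length = distance between (12, 4) and (−21, −11) = √1314 = 3√146.

3√146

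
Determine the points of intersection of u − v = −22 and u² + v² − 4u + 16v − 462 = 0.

From the line, v = u + 22. Substituting:
2u² + 56u + 374 = 0  ⟹  u² + 28u + 187 = 0
u = −11 or u = −17, giving (−11, 11) and (−17, 5).

(−17, 5) and (−11, 11)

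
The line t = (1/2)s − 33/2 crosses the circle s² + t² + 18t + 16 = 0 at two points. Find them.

(−1, −17) and (7, −13)

Substitute t = (−33 + s)/2:
5s² − 30s − 35 = 0  ⟹  s² − 6s − 7 = 0
s = 7 or s = −1, giving (7, −13) and (−1, −17).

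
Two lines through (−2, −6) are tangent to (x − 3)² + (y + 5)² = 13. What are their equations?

2x + 3y = −22 and 3x − 2y = 6

Let a tangent through (−2, −6) have slope m. Its distance from (3, −5) must equal √13:
[m·(5) − (1)]² = 13(m² + 1)
6m² − 5m − 6 = 0, so m = −2/3 or m = 3/2.
Through (−2, −6) these give 2x + 3y = −22 and 3x − 2y = 6.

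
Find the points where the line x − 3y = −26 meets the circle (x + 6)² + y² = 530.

(−29, −1) and (13, 13)

Substitute y = (26 + x)/3:
10x² + 160x − 3770 = 0  ⟹  x² + 16x − 377 = 0
x = 13 or x = −29, giving (13, 13) and (−29, −1).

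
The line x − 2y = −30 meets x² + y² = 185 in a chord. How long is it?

2√5

Express y = (30 + x)/2 and substitute into the circle:
5x² + 60x + 160 = 0  ⟹  x² + 12x + 32 = 0
x = −4 or x = −8, giving (−4, 13) and (−8, 11).
Chord length = distance between (−4, 13) and (−8, 11) = √20 = 2√5.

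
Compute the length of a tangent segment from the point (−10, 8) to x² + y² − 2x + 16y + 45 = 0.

√357

Centre (1, −8), r² = 20. |PO|² = (−11)² + (16)² = 377.
Power of the point: PT² = |PO|² − r² = 357, so PT = √357.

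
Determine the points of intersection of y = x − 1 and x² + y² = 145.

(−8, −9) and (9, 8)

Substitute y = x − 1:
2x² − 2x − 144 = 0  ⟹  x² − x − 72 = 0
x = 9 or x = −8, giving (9, 8) and (−8, −9).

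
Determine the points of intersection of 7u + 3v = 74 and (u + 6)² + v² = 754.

(−1, 27) and (17, −15)

Substitute v = (74 − 7u)/3:
58u² − 928u − 986 = 0  ⟹  u² − 16u − 17 = 0
u = 17 or u = −1, giving (17, −15) and (−1, 27).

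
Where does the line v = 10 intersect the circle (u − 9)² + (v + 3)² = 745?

(−15, 10) and (33, 10)

Express v = 10 and substitute into the circle:
u² − 18u − 495 = 0
u = 33 or u = −15, giving (33, 10) and (−15, 10).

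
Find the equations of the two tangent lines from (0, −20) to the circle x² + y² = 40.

Let a tangent through (0, −20) have slope m. Its distance from (0, 0) must equal 2√10:
(0m − (20))² = 40(m² + 1)
m² − 9 = 0, so m = 3 or m = −3.
With m = 3: 3x − y = 20. With m = −3: 3x + y = −20.

3x − y = 20 and 3x + y = −20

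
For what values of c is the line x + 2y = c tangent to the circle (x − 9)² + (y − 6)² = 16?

For a tangent, require d(centre, line) = r = 4.
|1·9 + 2·6 − c| / √5 = 4
|c − (21)| = 4√5.

c = 21 ± 4√5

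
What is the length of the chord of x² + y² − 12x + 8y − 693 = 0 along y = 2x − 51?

From the line, y = 2x − 51. Substituting:
5x² − 200x + 1500 = 0  ⟹  x² − 40x + 300 = 0
x = 30 or x = 10, giving (30, 9) and (10, −31).
Chord length = distance between (30, 9) and (10, −31) = √2000 = 20√5.

20√5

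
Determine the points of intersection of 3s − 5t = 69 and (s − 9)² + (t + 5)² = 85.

From the line, t = (−69 + 3s)/5. Substituting:
34s² − 714s + 1836 = 0  ⟹  s² − 21s + 54 = 0
s = 18 or s = 3, giving (18, −3) and (3, −12).

(3, −12) and (18, −3)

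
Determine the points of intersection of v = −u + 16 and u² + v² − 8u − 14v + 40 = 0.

Substitute v = −u + 16:
2u² − 26u + 72 = 0  ⟹  u² − 13u + 36 = 0
u = 9 or u = 4, giving (9, 7) and (4, 12).

(4, 12) and (9, 7)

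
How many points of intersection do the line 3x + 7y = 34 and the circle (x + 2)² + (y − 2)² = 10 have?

0

d² = (3·(−2) + 7·2 − (34))²/58 = 338/29; r² = 10.
Since d² > r², the line lies outside the circle.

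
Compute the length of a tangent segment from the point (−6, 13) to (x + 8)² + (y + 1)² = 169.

With centre O = (−8, −1), |OP|² = 200 and r² = 169.
The tangent meets the radius at right angles, so tangent² = |PO|² − r² = 200 − 169 = 31.

√31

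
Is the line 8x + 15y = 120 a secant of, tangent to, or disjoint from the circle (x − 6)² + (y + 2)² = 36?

d² = (8·6 + 15·(−2) − (120))²/289 = 36; r² = 36.
Since d² = r², the line is tangent.

tangent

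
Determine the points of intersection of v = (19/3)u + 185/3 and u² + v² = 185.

(−11, −8) and (−8, 11)

Substitute v = (185 + 19u)/3:
370u² + 7030u + 32560 = 0  ⟹  u² + 19u + 88 = 0
u = −8 or u = −11, giving (−8, 11) and (−11, −8).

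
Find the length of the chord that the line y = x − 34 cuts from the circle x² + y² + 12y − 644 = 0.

24√2

Centre (0, −6), r² = 680. Perpendicular distance d from centre to line = |−28| / √2 = 28/√2.
Half the chord is √(r² − d²) = √(288), so the full chord is 24√2.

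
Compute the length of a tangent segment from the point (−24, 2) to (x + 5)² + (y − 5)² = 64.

3√34

The centre is (−5, 5) and r = 8. The square of the distance from P to the centre is 361 + 9 = 370.
Power of the point: PT² = |PO|² − r² = 306, so PT = 3√34.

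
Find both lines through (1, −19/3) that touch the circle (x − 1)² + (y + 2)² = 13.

Write the tangent as mx − y + (−19/3 − m·(1)) = 0 and set its distance from the centre to √13:
(0m − (13/3))² = 13(m² + 1)
9m² − 4 = 0, so m = 2/3 or m = −2/3.
Through (1, −19/3) these give 2x − 3y = 21 and 2x + 3y = −17.

2x − 3y = 21 and 2x + 3y = −17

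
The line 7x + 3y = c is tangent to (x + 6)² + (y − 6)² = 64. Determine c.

c = −24 ± 8√58

Tangency holds when the distance from the centre (−6, 6) to the line equals the radius 8:
|7·(−6) + 3·6 − c| / √58 = 8
|c − (−24)| = 8√58.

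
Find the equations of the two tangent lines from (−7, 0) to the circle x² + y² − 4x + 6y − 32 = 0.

x − 2y = −7 and 2x + y = −14

Write the tangent as mx − y + (0 − m·(−7)) = 0 and set its distance from the centre to 3√5:
[m·(9) − (−3)]² = 45(m² + 1)
2m² + 3m − 2 = 0, so m = 1/2 or m = −2.
Through (−7, 0) these give x − 2y = −7 and 2x + y = −14.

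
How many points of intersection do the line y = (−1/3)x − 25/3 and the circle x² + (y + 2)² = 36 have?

0

Substituting the line into the circle gives 10x² + 38x + 37 = 0.
Δ = 1444 − 1480 = −36.
No real roots: the line does not meet the circle.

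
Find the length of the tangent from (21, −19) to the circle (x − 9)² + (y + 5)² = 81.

√259

The centre is (9, −5) and r = 9. The square of the distance from P to the centre is 144 + 196 = 340.
The tangent meets the radius at right angles, so tangent² = |PO|² − r² = 340 − 81 = 259.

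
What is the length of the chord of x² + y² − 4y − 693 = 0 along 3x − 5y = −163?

√34

Centre (0, 2), r² = 697. Perpendicular distance d from centre to line = |153| / √34 = 153/√34.
Chord = 2√(r² − d²) = 2·√(17/2) = √34.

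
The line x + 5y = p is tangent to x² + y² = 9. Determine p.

Tangency holds when the distance from the centre (0, 0) to the line equals the radius 3:
|1·0 + 5·0 − p| / √26 = 3
|p| = 3√26.

p = ±3√26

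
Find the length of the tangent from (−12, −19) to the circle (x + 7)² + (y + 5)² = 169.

2√13

The centre is (−7, −5) and r = 13. The square of the distance from P to the centre is 25 + 196 = 221.
By the tangent–radius right angle, tangent length = √(|PO|² − r²) = √52 = 2√13.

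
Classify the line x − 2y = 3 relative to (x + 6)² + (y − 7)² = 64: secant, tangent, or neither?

neither

Centre (−6, 7), r² = 64. Distance² from centre to line = (−23)²/5 = 529/5.
Since d² > r², the line lies outside the circle.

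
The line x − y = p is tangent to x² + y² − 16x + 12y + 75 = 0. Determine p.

p = 14 ± 5√2

The line touches the circle iff its distance from (8, −6) is 5:
|1·8 − 1·(−6) − p| / √2 = 5
|p − (14)| = 5√2.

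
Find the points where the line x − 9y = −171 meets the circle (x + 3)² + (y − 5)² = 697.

(−27, 16) and (18, 21)

Substitute y = (171 + x)/9:
82x² + 738x − 39852 = 0  ⟹  x² + 9x − 486 = 0
x = 18 or x = −27, giving (18, 21) and (−27, 16).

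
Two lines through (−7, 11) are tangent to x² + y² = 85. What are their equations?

2x + 9y = 85 and 9x − 2y = −85

Write the tangent as mx − y + (11 − m·(−7)) = 0 and set its distance from the centre to √85:
[m·(7) − (−11)]² = 85(m² + 1)
18m² − 77m − 18 = 0, so m = −2/9 or m = 9/2.
With m = −2/9: 2x + 9y = 85. With m = 9/2: 9x − 2y = −85.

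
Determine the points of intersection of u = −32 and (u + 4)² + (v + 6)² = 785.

The line gives u = −32. Substituting into the circle:
v² + 12v + 35 = 0
v = −5 or v = −7, giving (−32, −5) and (−32, −7).

(−32, −7) and (−32, −5)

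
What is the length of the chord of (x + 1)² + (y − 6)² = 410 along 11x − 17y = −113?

2√410

Express y = (113 + 11x)/17 and substitute into the circle:
410x² + 820x − 118080 = 0  ⟹  x² + 2x − 288 = 0
x = 16 or x = −18, giving (16, 17) and (−18, −5).
|(16, 17) − (−18, −5)| = √((34)² + (22)²) = 2√410.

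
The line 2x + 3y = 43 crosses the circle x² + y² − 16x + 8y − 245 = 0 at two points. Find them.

Substitute y = (43 − 2x)/3:
13x² − 364x + 676 = 0  ⟹  x² − 28x + 52 = 0
x = 26 or x = 2, giving (26, −3) and (2, 13).

(2, 13) and (26, −3)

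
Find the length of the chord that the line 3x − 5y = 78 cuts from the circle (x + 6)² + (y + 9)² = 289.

5√34

Express y = (−78 + 3x)/5 and substitute into the circle:
34x² + 102x − 5236 = 0  ⟹  x² + 3x − 154 = 0
x = 11 or x = −14, giving (11, −9) and (−14, −24).
|(11, −9) − (−14, −24)| = √((25)² + (15)²) = 5√34.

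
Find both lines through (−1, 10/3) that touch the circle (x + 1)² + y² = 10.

x − 3y = −11 and x + 3y = 9

Write the tangent as mx − y + (10/3 − m·(−1)) = 0 and set its distance from the centre to √10:
(0m − (−10/3))² = 10(m² + 1)
9m² − 1 = 0, so m = 1/3 or m = −1/3.
With m = 1/3: x − 3y = −11. With m = −1/3: x + 3y = 9.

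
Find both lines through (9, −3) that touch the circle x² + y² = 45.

2x + y = 15 and x − 2y = 15

Let a tangent through (9, −3) have slope m. Its distance from (0, 0) must equal 3√5:
(−9m − (3))² = 45(m² + 1)
2m² + 3m − 2 = 0, so m = −2 or m = 1/2.
With m = −2: 2x + y = 15. With m = 1/2: x − 2y = 15.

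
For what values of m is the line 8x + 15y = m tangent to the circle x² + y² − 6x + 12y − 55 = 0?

Tangency holds when the distance from the centre (3, −6) to the line equals the radius 10:
|8·3 + 15·(−6) − m| / √289 = 10
|m − (−66)| = 10·17, so m = 104 or m = −236.

m = −236 or m = 104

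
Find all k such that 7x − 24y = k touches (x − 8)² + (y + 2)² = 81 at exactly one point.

The line touches the circle iff its distance from (8, −2) is 9:
|7·8 − 24·(−2) − k| / √625 = 9
|k − (104)| = 9·25, so k = 329 or k = −121.

k = −121 or k = 329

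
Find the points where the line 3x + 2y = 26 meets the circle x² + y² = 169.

(0, 13) and (12, −5)

Substitute y = (26 − 3x)/2:
13x² − 156x = 0  ⟹  x² − 12x = 0
x = 12 or x = 0, giving (12, −5) and (0, 13).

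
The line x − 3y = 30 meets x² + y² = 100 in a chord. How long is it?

Express y = (−30 + x)/3 and substitute into the circle:
10x² − 60x = 0  ⟹  x² − 6x = 0
x = 6 or x = 0, giving (6, −8) and (0, −10).
|(6, −8) − (0, −10)| = √((6)² + (2)²) = 2√10.

2√10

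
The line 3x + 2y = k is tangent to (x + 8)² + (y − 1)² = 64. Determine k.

k = −22 ± 8√13

For a tangent, require d(centre, line) = r = 8.
|3·(−8) + 2·1 − k| / √13 = 8
|k − (−22)| = 8√13.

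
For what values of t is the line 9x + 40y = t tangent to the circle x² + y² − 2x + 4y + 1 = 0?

For a tangent, require d(centre, line) = r = 2.
|9·1 + 40·(−2) − t| / √1681 = 2
|t − (−71)| = 2·41, so t = 11 or t = −153.

t = −153 or t = 11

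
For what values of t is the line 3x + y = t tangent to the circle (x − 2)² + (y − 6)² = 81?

t = 12 ± 9√10

For a tangent, require d(centre, line) = r = 9.
|3·2 + 1·6 − t| / √10 = 9
|t − (12)| = 9√10.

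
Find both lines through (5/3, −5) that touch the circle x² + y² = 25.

3x − 4y = 25 and y = −5

Write the tangent as mx − y + (−5 − m·(5/3)) = 0 and set its distance from the centre to 5:
[m·(−5/3) − (5)]² = 25(m² + 1)
4m² − 3m = 0, so m = 3/4 or m = 0.
Through (5/3, −5) these give 3x − 4y = 25 and y = −5.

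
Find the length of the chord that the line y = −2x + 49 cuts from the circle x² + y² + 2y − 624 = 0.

From the line, y = −2x + 49. Substituting:
5x² − 200x + 1875 = 0  ⟹  x² − 40x + 375 = 0
x = 25 or x = 15, giving (25, −1) and (15, 19).
|(25, −1) − (15, 19)| = √((10)² + (−20)²) = 10√5.

10√5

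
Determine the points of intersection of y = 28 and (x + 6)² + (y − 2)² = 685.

Substitute y = 28:
x² + 12x + 27 = 0
x = −3 or x = −9, giving (−3, 28) and (−9, 28).

(−9, 28) and (−3, 28)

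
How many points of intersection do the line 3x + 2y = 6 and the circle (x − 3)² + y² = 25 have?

Centre (3, 0), r² = 25. Distance² from centre to line = (3)²/13 = 9/13.
Since d² < r², the line cuts the circle twice.

2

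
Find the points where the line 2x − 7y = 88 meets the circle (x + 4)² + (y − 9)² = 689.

(−12, −16) and (16, −8)

Substitute y = (−88 + 2x)/7:
53x² − 212x − 10176 = 0  ⟹  x² − 4x − 192 = 0
x = 16 or x = −12, giving (16, −8) and (−12, −16).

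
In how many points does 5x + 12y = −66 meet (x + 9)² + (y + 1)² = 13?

2

d² = (5·(−9) + 12·(−1) − (−66))²/169 = 81/169; r² = 13.
Since d² < r², the line cuts the circle twice.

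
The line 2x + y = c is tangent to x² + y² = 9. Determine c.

Tangency holds when the distance from the centre (0, 0) to the line equals the radius 3:
|2·0 + 1·0 − c| / √5 = 3
|c| = 3√5.

c = ±3√5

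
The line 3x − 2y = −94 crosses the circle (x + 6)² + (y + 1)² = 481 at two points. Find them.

(−26, 8) and (−22, 14)

Express y = (94 + 3x)/2 and substitute into the circle:
13x² + 624x + 7436 = 0  ⟹  x² + 48x + 572 = 0
x = −22 or x = −26, giving (−22, 14) and (−26, 8).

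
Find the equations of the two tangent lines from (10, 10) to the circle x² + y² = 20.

2x − y = 10 and x − 2y = −10

Write the tangent as mx − y + (10 − m·(10)) = 0 and set its distance from the centre to 2√5:
[m·(−10) − (−10)]² = 20(m² + 1)
2m² − 5m + 2 = 0, so m = 2 or m = 1/2.
Through (10, 10) these give 2x − y = 10 and x − 2y = −10.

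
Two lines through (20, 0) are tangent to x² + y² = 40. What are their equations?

x + 3y = 20 and x − 3y = 20

Let a tangent through (20, 0) have slope m. Its distance from (0, 0) must equal 2√10:
(−20m − (0))² = 40(m² + 1)
9m² − 1 = 0, so m = −1/3 or m = 1/3.
With m = −1/3: x + 3y = 20. With m = 1/3: x − 3y = 20.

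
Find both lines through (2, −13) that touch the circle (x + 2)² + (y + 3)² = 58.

7x − 3y = 53 and 3x + 7y = −85

A line y − (−13) = m(x − (2)) is tangent when its distance from (−2, −3) is √58:
(−4m − (10))² = 58(m² + 1)
21m² − 40m − 21 = 0, so m = 7/3 or m = −3/7.
Through (2, −13) these give 7x − 3y = 53 and 3x + 7y = −85.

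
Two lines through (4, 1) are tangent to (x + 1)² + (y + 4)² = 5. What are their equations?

2x − y = 7 and x − 2y = 2

Write the tangent as mx − y + (1 − m·(4)) = 0 and set its distance from the centre to √5:
(−5m − (−5))² = 5(m² + 1)
2m² − 5m + 2 = 0, so m = 2 or m = 1/2.
With m = 2: 2x − y = 7. With m = 1/2: x − 2y = 2.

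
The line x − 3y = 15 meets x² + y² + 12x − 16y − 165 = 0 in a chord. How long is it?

5√10

Substitute y = (−15 + x)/3:
10x² + 30x − 540 = 0  ⟹  x² + 3x − 54 = 0
x = 6 or x = −9, giving (6, −3) and (−9, −8).
Chord length = distance between (6, −3) and (−9, −8) = √250 = 5√10.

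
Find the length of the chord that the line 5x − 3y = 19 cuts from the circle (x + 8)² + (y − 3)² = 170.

Centre (−8, 3), r² = 170. Perpendicular distance d from centre to line = |−68| / √34 = 68/√34.
Half the chord is √(r² − d²) = √(34), so the full chord is 2√34.

2√34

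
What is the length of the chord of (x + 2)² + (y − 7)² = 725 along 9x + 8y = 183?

4√145

Express y = (183 − 9x)/8 and substitute into the circle:
145x² − 2030x − 30015 = 0  ⟹  x² − 14x − 207 = 0
x = 23 or x = −9, giving (23, −3) and (−9, 33).
|(23, −3) − (−9, 33)| = √((32)² + (−36)²) = 4√145.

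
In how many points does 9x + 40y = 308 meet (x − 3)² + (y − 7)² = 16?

2

Centre (3, 7), r² = 16. Distance² from centre to line = (−1)²/1681 = 1/1681.
Since d² < r², the line cuts the circle twice.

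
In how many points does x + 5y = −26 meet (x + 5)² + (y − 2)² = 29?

0

Substituting the line into the circle gives 26x² + 322x + 1196 = 0.
Discriminant = (322)² − 4·26·(1196) = −20700 < 0.
No real roots: the line does not meet the circle.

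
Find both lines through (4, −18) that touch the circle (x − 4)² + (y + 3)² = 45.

2x + y = −10 and 2x − y = 26

A line y − (−18) = m(x − (4)) is tangent when its distance from (4, −3) is 3√5:
(0m − (15))² = 45(m² + 1)
m² − 4 = 0, so m = −2 or m = 2.
With m = −2: 2x + y = −10. With m = 2: 2x − y = 26.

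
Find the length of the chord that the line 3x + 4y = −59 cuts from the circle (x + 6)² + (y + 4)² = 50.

10

The distance from (−6, −4) to the line is 25/√25, and r² = 50.
Chord = 2√(r² − d²) = 2·√(25) = 10.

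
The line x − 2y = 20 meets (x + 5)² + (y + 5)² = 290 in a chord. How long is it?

14√5

Substitute y = (−20 + x)/2:
5x² + 20x − 960 = 0  ⟹  x² + 4x − 192 = 0
x = 12 or x = −16, giving (12, −4) and (−16, −18).
|(12, −4) − (−16, −18)| = √((28)² + (14)²) = 14√5.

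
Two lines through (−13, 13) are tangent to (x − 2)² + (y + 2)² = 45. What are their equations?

x + 2y = 13 and 2x + y = −13

Write the tangent as mx − y + (13 − m·(−13)) = 0 and set its distance from the centre to 3√5:
[m·(15) − (−15)]² = 45(m² + 1)
2m² + 5m + 2 = 0, so m = −1/2 or m = −2.
With m = −1/2: x + 2y = 13. With m = −2: 2x + y = −13.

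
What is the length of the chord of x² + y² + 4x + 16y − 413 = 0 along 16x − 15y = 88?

2√481

Substitute y = (−88 + 16x)/15:
481x² + 1924x − 106301 = 0  ⟹  x² + 4x − 221 = 0
x = 13 or x = −17, giving (13, 8) and (−17, −24).
Chord length = distance between (13, 8) and (−17, −24) = √1924 = 2√481.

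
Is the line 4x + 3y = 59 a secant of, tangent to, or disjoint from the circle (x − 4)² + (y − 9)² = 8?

Centre (4, 9), r² = 8. Distance² from centre to line = (−16)²/25 = 256/25.
Since d² > r², the line lies outside the circle.

disjoint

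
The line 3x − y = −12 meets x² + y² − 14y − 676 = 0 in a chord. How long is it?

Express y = 3x + 12 and substitute into the circle:
10x² + 30x − 700 = 0  ⟹  x² + 3x − 70 = 0
x = 7 or x = −10, giving (7, 33) and (−10, −18).
Chord length = distance between (7, 33) and (−10, −18) = √2890 = 17√10.

17√10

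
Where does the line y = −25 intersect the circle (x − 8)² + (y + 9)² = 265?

(5, −25) and (11, −25)

From the line, y = −25. Substituting:
x² − 16x + 55 = 0
x = 11 or x = 5, giving (11, −25) and (5, −25).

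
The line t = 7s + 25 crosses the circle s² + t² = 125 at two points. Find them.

(−5, −10) and (−2, 11)

From the line, t = 7s + 25. Substituting:
50s² + 350s + 500 = 0  ⟹  s² + 7s + 10 = 0
s = −2 or s = −5, giving (−2, 11) and (−5, −10).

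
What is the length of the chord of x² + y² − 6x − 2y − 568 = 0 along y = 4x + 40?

10√17

Express y = 4x + 40 and substitute into the circle:
17x² + 306x + 952 = 0  ⟹  x² + 18x + 56 = 0
x = −4 or x = −14, giving (−4, 24) and (−14, −16).
Chord length = distance between (−4, 24) and (−14, −16) = √1700 = 10√17.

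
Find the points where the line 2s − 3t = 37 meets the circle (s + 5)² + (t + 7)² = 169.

Express t = (−37 + 2s)/3 and substitute into the circle:
13s² + 26s − 1040 = 0  ⟹  s² + 2s − 80 = 0
s = 8 or s = −10, giving (8, −7) and (−10, −19).

(−10, −19) and (8, −7)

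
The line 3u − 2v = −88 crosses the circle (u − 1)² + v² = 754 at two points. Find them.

(−26, 5) and (−14, 23)

Express v = (88 + 3u)/2 and substitute into the circle:
13u² + 520u + 4732 = 0  ⟹  u² + 40u + 364 = 0
u = −14 or u = −26, giving (−14, 23) and (−26, 5).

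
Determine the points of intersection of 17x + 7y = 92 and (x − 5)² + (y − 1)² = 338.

(−2, 18) and (12, −16)

Substitute y = (92 − 17x)/7:
338x² − 3380x − 8112 = 0  ⟹  x² − 10x − 24 = 0
x = 12 or x = −2, giving (12, −16) and (−2, 18).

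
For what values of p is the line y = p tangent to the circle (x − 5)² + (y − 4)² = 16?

The line touches the circle iff its distance from (5, 4) is 4:
|0·5 + 1·4 − p| / √1 = 4
|p − (4)| = 4, so p = 8 or p = 0.

p = 0 or p = 8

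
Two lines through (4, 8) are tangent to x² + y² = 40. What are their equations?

A line y − (8) = m(x − (4)) is tangent when its distance from (0, 0) is 2√10:
[m·(−4) − (−8)]² = 40(m² + 1)
3m² + 8m − 3 = 0, so m = 1/3 or m = −3.
Through (4, 8) these give x − 3y = −20 and 3x + y = 20.

x − 3y = −20 and 3x + y = 20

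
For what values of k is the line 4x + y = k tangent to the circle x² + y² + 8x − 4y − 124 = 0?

k = −14 ± 12√17

For a tangent, require d(centre, line) = r = 12.
|4·(−4) + 1·2 − k| / √17 = 12
|k − (−14)| = 12√17.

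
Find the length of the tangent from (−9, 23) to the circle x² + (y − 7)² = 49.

Centre (0, 7), r² = 49. |PO|² = (−9)² + (16)² = 337.
Power of the point: PT² = |PO|² − r² = 288, so PT = 12√2.

12√2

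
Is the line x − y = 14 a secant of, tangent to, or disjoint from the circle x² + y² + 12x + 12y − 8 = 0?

disjoint

Substituting the line into the circle gives 2x² − 4x + 20 = 0.
Discriminant = (−4)² − 4·2·(20) = −144 < 0.
No real roots: the line does not meet the circle.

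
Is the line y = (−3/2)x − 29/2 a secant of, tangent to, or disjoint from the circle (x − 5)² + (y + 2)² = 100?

d² = (3·5 + 2·(−2) − (−29))²/13 = 1600/13; r² = 100.
Since d² > r², the line lies outside the circle.

disjoint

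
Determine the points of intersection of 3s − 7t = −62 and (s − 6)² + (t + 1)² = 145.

(−2, 8) and (5, 11)

Substitute t = (62 + 3s)/7:
58s² − 174s − 580 = 0  ⟹  s² − 3s − 10 = 0
s = 5 or s = −2, giving (5, 11) and (−2, 8).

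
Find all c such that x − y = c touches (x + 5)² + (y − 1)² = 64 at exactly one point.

c = −6 ± 8√2

Tangency holds when the distance from the centre (−5, 1) to the line equals the radius 8:
|1·(−5) − 1·1 − c| / √2 = 8
|c − (−6)| = 8√2.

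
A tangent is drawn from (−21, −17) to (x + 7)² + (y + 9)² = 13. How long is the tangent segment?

Centre (−7, −9), r² = 13. |PO|² = (−14)² + (−8)² = 260.
Power of the point: PT² = |PO|² − r² = 247, so PT = √247.

√247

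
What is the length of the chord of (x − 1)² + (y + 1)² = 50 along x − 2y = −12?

2√5

Centre (1, −1), r² = 50. Perpendicular distance d from centre to line = |15| / √5 = 15/√5.
Half the chord is √(r² − d²) = √(5), so the full chord is 2√5.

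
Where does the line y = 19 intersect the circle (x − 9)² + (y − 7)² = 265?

Substitute y = 19:
x² − 18x − 40 = 0
x = 20 or x = −2, giving (20, 19) and (−2, 19).

(−2, 19) and (20, 19)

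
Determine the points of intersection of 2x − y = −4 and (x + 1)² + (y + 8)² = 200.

(−11, −18) and (1, 6)

Substitute y = 2x + 4:
5x² + 50x − 55 = 0  ⟹  x² + 10x − 11 = 0
x = 1 or x = −11, giving (1, 6) and (−11, −18).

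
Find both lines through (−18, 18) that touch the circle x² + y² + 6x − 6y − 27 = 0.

Write the tangent as mx − y + (18 − m·(−18)) = 0 and set its distance from the centre to 3√5:
(15m − (−15))² = 45(m² + 1)
2m² + 5m + 2 = 0, so m = −1/2 or m = −2.
Through (−18, 18) these give x + 2y = 18 and 2x + y = −18.

x + 2y = 18 and 2x + y = −18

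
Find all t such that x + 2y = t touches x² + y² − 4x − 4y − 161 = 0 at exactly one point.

t = 6 ± 13√5

The line touches the circle iff its distance from (2, 2) is 13:
|1·2 + 2·2 − t| / √5 = 13
|t − (6)| = 13√5.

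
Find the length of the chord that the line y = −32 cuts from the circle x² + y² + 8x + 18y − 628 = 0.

28

The distance from (−4, −9) to the line is 23, and r² = 725.
Half the chord is √(r² − d²) = √(196), so the full chord is 28.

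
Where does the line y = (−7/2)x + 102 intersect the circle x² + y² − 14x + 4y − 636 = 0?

(24, 18) and (32, −10)

Express y = (204 − 7x)/2 and substitute into the circle:
53x² − 2968x + 40704 = 0  ⟹  x² − 56x + 768 = 0
x = 32 or x = 24, giving (32, −10) and (24, 18).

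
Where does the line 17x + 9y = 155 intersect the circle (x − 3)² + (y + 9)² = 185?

(7, 4) and (16, −13)

Express y = (155 − 17x)/9 and substitute into the circle:
370x² − 8510x + 41440 = 0  ⟹  x² − 23x + 112 = 0
x = 16 or x = 7, giving (16, −13) and (7, 4).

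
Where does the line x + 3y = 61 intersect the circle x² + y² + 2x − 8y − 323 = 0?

(−5, 22) and (13, 16)

Substitute y = (61 − x)/3:
10x² − 80x − 650 = 0  ⟹  x² − 8x − 65 = 0
x = 13 or x = −5, giving (13, 16) and (−5, 22).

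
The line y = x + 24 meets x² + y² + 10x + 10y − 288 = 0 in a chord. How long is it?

10√2

Substitute y = x + 24:
2x² + 68x + 528 = 0  ⟹  x² + 34x + 264 = 0
x = −12 or x = −22, giving (−12, 12) and (−22, 2).
|(−12, 12) − (−22, 2)| = √((10)² + (10)²) = 10√2.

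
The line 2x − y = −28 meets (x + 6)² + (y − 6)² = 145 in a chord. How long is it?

Centre (−6, 6), r² = 145. Perpendicular distance d from centre to line = |10| / √5 = 10/√5.
Half the chord is √(r² − d²) = √(125), so the full chord is 10√5.

10√5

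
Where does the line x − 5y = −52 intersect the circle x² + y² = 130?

(−7, 9) and (3, 11)

Express y = (52 + x)/5 and substitute into the circle:
26x² + 104x − 546 = 0  ⟹  x² + 4x − 21 = 0
x = 3 or x = −7, giving (3, 11) and (−7, 9).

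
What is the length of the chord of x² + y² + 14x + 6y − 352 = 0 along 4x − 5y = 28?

Substitute y = (−28 + 4x)/5:
41x² + 246x − 8856 = 0  ⟹  x² + 6x − 216 = 0
x = 12 or x = −18, giving (12, 4) and (−18, −20).
Chord length = distance between (12, 4) and (−18, −20) = √1476 = 6√41.

6√41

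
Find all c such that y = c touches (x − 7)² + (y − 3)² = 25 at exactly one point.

Tangency holds when the distance from the centre (7, 3) to the line equals the radius 5:
|0·7 + 1·3 − c| / √1 = 5
|c − (3)| = 5, so c = 8 or c = −2.

c = −2 or c = 8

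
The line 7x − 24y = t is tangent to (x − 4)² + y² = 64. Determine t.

Tangency holds when the distance from the centre (4, 0) to the line equals the radius 8:
|7·4 − 24·0 − t| / √625 = 8
|t − (28)| = 8·25, so t = 228 or t = −172.

t = −172 or t = 228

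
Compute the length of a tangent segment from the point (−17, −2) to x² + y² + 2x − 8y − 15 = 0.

The centre is (−1, 4) and r = 4√2. The square of the distance from P to the centre is 256 + 36 = 292.
Power of the point: PT² = |PO|² − r² = 260, so PT = 2√65.

2√65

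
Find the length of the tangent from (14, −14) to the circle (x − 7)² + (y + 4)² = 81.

2√17

With centre O = (7, −4), |OP|² = 149 and r² = 81.
By the tangent–radius right angle, tangent length = √(|PO|² − r²) = √68 = 2√17.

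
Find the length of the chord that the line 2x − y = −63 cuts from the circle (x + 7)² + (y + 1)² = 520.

4√5

Express y = 2x + 63 and substitute into the circle:
5x² + 270x + 3625 = 0  ⟹  x² + 54x + 725 = 0
x = −25 or x = −29, giving (−25, 13) and (−29, 5).
|(−25, 13) − (−29, 5)| = √((4)² + (8)²) = 4√5.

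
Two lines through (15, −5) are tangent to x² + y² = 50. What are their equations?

Write the tangent as mx − y + (−5 − m·(15)) = 0 and set its distance from the centre to 5√2:
(−15m − (5))² = 50(m² + 1)
7m² + 6m − 1 = 0, so m = 1/7 or m = −1.
Through (15, −5) these give x − 7y = 50 and x + y = 10.

x − 7y = 50 and x + y = 10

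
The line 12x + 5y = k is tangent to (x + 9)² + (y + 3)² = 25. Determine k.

The line touches the circle iff its distance from (−9, −3) is 5:
|12·(−9) + 5·(−3) − k| / √169 = 5
|k − (−123)| = 5·13, so k = −58 or k = −188.

k = −188 or k = −58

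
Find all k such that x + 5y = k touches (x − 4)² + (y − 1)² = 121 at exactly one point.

Tangency holds when the distance from the centre (4, 1) to the line equals the radius 11:
|1·4 + 5·1 − k| / √26 = 11
|k − (9)| = 11√26.

k = 9 ± 11√26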